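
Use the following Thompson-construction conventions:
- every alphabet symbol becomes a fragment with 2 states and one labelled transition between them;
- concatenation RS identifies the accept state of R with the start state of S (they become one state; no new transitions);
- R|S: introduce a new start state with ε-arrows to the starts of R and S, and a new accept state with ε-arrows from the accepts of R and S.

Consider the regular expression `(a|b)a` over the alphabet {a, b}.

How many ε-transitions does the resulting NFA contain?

Bottom-up over the parse tree:
Each of the 3 symbol leaves contributes 0 ε-transitions.
  a|b → 4 ε-transitions
  (a|b)a → 4 ε-transitions

4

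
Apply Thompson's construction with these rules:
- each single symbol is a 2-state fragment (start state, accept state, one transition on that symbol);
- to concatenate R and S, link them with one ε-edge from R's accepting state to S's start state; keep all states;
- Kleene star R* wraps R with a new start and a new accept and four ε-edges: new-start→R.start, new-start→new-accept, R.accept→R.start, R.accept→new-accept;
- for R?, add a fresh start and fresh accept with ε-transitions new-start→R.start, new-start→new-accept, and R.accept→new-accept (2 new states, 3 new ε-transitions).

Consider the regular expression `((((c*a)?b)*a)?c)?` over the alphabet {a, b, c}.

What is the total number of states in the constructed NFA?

Recursing over subexpressions:
Each of the 5 symbol leaves contributes a 2-state fragment.
  c* : 4 states
  c*a : 6 states
  (c*a)? : 8 states
  (c*a)?b : 10 states
  ((c*a)?b)* : 12 states
  ((c*a)?b)*a : 14 states
  (((c*a)?b)*a)? : 16 states
  (((c*a)?b)*a)?c : 18 states
  ((((c*a)?b)*a)?c)? : 20 states

20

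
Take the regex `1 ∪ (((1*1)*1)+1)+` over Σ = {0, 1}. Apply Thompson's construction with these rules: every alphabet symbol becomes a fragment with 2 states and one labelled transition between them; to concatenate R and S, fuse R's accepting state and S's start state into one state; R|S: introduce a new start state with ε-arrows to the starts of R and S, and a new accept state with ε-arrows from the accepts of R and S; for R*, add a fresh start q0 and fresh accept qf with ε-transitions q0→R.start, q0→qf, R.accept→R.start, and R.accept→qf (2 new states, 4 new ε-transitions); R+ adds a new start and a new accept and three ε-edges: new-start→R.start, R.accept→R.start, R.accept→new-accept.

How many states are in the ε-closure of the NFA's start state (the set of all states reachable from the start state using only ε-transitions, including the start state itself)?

9

Compute the ε-closure size of each fragment's start state recursively; a symbol fragment's start has no outgoing ε-edge, so its closure is just itself (size 1).
  1* → the star's fresh start ε-reaches both the body's start and the fresh accept: C = 2 + 1 = 3
  1*1 → the left operand accepts ε, so the closure extends into the next operand (the shared merged state is already counted); C = 3 + (1−1) = 3
  (1*1)* → the star's fresh start ε-reaches both the body's start and the fresh accept: C = 2 + 3 = 5
  (1*1)*1 → C = 5 + (1−1) = 5 (closure spills across the concat boundary because the left factor accepts ε)
  ((1*1)*1)+ → new start ε-reaches only the body's start; the new accept needs a symbol first: C = 1 + 5 = 6
  ((1*1)*1)+1 → C equals the left operand's closure size = 6 (its accept is not ε-reachable, so the closure stops there)
  (((1*1)*1)+1)+ → C = 1 + 6 = 7 (the body doesn't accept ε, so the new accept is not reached)
  1 ∪ (((1*1)*1)+1)+ → new start ε-reaches every alternative's start; none of them accept ε, so the new accept is not reached: C = 1 + 1 + 7 = 9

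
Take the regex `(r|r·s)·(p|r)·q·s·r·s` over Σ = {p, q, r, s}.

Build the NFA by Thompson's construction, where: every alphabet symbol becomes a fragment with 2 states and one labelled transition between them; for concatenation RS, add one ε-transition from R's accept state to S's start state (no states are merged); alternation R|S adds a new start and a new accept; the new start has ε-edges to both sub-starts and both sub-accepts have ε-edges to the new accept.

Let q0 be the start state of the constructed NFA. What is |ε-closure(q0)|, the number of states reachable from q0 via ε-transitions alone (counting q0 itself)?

Let C(F) = |ε-closure(F.start)| within fragment F, and note whether F accepts ε. Symbol fragments have C = 1 and do not accept ε. Then:
  r·s → C equals the left operand's closure size = 1 (its accept is not ε-reachable, so the closure stops there)
  r|r·s → new start ε-reaches every alternative's start; none of them accept ε, so the new accept is not reached: C = 1 + 1 + 1 = 3
  p|r → C = 1 + 1 + 1 = 3 (the new accept is not ε-reachable since no branch accepts ε)
  (r|r·s)·(p|r)·q·s·r·s → same as the first factor's closure: C = 3

3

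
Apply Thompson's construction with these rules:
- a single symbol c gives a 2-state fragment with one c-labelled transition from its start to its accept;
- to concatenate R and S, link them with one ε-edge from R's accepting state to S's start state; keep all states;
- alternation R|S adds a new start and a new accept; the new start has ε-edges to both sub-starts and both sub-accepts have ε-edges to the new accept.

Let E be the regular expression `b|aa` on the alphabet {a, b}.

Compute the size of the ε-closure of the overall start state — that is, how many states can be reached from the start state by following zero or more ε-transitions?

Compute the ε-closure size of each fragment's start state recursively; a symbol fragment's start has no outgoing ε-edge, so its closure is just itself (size 1).
  aa — |ε-closure| equals the left operand's closure size = 1 (its accept is not ε-reachable, so the closure stops there)
  b|aa — |ε-closure| = 1 + 1 + 1 = 3 (the new accept is not ε-reachable since no branch accepts ε)

3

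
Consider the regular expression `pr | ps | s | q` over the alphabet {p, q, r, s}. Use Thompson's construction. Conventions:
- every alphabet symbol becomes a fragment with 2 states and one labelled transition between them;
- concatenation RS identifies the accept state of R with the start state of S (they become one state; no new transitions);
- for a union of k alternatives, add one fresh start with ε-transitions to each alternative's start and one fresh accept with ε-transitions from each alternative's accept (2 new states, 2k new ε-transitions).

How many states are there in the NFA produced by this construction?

By structural recursion:
Each of the 6 symbol leaves contributes a 2-state fragment.
  pr → 3 states
  ps → 3 states
  pr | ps | s | q → 12 states

12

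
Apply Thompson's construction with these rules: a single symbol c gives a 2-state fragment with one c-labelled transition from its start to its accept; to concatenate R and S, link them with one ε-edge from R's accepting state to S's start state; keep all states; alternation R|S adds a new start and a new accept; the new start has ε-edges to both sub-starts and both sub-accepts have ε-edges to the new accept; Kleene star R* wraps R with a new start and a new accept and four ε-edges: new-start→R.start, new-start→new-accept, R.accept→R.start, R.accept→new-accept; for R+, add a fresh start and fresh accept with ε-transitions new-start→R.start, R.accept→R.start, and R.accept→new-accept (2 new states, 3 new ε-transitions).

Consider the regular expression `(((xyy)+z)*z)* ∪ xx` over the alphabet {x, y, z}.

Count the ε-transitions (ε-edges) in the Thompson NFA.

20

Per subexpression:
Each of the 7 symbol leaves contributes 0 ε-transitions.
  xyy → 2 ε-transitions
  (xyy)+ → 5 ε-transitions
  (xyy)+z → 6 ε-transitions
  ((xyy)+z)* → 10 ε-transitions
  ((xyy)+z)*z → 11 ε-transitions
  (((xyy)+z)*z)* → 15 ε-transitions
  xx → 1 ε-transition
  (((xyy)+z)*z)* ∪ xx → 20 ε-transitions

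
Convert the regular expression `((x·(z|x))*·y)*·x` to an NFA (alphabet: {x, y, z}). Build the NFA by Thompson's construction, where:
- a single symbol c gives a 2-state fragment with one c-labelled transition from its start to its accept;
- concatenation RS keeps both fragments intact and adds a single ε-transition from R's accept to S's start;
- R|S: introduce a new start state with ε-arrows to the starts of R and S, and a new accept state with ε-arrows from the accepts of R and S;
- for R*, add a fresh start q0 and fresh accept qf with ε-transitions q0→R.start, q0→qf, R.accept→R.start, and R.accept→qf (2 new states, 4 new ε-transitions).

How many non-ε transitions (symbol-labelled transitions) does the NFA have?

5

Bottom-up over the parse tree:
Each of the 5 symbol leaves contributes exactly 1 symbol transition.
  z|x = 2 symbol transitions
  x·(z|x) = 3 symbol transitions
  (x·(z|x))* = 3 symbol transitions
  (x·(z|x))*·y = 4 symbol transitions
  ((x·(z|x))*·y)* = 4 symbol transitions
  ((x·(z|x))*·y)*·x = 5 symbol transitions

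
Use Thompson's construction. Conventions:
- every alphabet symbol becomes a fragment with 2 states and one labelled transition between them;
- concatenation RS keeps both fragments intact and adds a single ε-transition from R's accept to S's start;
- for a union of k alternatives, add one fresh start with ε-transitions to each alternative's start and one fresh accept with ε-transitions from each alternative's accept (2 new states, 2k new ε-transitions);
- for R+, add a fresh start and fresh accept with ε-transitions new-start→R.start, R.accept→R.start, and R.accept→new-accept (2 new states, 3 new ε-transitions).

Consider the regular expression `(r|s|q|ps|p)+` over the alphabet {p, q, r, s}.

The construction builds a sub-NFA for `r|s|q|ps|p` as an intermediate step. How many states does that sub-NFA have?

14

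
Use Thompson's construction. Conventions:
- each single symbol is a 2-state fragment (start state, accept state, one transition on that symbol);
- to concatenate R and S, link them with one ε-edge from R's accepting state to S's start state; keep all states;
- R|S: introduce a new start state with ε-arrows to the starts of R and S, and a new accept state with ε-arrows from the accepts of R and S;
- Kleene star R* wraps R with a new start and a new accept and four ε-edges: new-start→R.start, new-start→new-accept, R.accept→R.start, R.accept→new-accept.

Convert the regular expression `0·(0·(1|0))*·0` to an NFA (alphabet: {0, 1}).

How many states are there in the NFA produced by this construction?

Bottom-up over the parse tree:
Each of the 5 symbol leaves contributes a 2-state fragment.
  1|0 → 6 states
  0·(1|0) → 8 states
  (0·(1|0))* → 10 states
  0·(0·(1|0))*·0 → 14 states

14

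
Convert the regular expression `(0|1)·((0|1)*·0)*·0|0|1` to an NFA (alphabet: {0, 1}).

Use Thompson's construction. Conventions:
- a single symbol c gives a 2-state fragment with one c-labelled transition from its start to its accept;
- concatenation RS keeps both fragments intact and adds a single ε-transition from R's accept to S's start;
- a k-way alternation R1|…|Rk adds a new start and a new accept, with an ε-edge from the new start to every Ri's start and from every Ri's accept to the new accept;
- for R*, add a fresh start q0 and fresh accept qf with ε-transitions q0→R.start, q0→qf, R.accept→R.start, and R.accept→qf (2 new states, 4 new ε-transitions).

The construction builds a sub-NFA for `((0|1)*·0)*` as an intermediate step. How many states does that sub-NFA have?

12

Fragment for `((0|1)*·0)*`:
Each of the 3 symbol leaves contributes a 2-state fragment.
  0|1 = 6 states
  (0|1)* = 8 states
  (0|1)*·0 = 10 states
  ((0|1)*·0)* = 12 states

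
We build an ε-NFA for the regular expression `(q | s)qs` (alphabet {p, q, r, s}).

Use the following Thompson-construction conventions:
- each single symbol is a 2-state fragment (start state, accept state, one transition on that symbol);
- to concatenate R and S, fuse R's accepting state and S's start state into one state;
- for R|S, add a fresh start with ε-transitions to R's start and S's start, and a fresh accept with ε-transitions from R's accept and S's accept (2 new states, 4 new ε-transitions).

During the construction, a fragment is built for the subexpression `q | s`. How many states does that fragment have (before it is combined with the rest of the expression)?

Fragment for `q | s`:
Each of the 2 symbol leaves contributes a 2-state fragment.
  q | s → 6 states

6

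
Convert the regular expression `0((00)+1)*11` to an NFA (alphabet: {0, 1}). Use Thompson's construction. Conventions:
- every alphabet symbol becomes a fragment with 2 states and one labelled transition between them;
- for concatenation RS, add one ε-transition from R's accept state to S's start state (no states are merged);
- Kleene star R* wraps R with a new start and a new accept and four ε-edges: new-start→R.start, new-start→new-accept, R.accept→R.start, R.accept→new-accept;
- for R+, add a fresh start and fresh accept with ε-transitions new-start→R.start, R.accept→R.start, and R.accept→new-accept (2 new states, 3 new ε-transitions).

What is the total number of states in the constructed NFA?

Bottom-up over the parse tree:
Each of the 6 symbol leaves contributes a 2-state fragment.
  00 → 4 states
  (00)+ → 6 states
  (00)+1 → 8 states
  ((00)+1)* → 10 states
  0((00)+1)*11 → 16 states

16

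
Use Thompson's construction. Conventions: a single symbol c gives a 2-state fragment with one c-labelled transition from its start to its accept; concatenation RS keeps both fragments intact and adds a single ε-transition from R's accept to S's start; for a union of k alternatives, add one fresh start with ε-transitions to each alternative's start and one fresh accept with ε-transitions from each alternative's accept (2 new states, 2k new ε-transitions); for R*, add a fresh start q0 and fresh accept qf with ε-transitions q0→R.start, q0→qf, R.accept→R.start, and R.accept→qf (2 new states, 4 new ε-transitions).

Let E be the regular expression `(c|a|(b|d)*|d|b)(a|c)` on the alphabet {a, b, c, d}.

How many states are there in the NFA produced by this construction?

24

By structural recursion:
Each of the 8 symbol leaves contributes a 2-state fragment.
  b|d : 6 states
  (b|d)* : 8 states
  c|a|(b|d)*|d|b : 18 states
  a|c : 6 states
  (c|a|(b|d)*|d|b)(a|c) : 24 states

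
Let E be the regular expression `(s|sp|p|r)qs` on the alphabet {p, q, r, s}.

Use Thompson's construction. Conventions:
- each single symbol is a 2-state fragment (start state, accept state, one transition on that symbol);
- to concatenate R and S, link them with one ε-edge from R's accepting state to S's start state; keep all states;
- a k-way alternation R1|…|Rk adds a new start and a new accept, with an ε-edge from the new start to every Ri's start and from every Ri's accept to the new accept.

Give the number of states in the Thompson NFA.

Per subexpression:
Each of the 7 symbol leaves contributes a 2-state fragment.
  sp → 4 states
  s|sp|p|r → 12 states
  (s|sp|p|r)qs → 16 states

16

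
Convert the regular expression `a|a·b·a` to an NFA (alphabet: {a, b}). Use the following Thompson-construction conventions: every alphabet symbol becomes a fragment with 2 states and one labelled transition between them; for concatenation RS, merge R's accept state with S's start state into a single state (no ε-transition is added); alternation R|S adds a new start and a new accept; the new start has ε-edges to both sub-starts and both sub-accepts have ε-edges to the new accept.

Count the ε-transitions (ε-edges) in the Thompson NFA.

Building bottom-up:
Each of the 4 symbol leaves contributes 0 ε-transitions.
  a·b·a — 0 ε-transitions
  a|a·b·a — 4 ε-transitions

4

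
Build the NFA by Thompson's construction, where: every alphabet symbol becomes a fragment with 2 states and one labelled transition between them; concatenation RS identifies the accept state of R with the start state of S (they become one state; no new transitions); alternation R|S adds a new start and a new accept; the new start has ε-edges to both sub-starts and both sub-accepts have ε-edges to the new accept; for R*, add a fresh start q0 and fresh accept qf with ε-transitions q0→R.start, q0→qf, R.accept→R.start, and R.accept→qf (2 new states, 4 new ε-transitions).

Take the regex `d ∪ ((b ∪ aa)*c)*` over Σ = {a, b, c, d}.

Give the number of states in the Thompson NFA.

Building bottom-up:
Each of the 5 symbol leaves contributes a 2-state fragment.
  aa → 3 states
  b ∪ aa → 7 states
  (b ∪ aa)* → 9 states
  (b ∪ aa)*c → 10 states
  ((b ∪ aa)*c)* → 12 states
  d ∪ ((b ∪ aa)*c)* → 16 states

16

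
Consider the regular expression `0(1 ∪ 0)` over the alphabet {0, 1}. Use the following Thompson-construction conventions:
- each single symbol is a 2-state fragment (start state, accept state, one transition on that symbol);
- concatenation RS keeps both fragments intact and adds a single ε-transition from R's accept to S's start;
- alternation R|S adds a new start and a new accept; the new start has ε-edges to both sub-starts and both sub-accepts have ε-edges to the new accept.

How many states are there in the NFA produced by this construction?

8

Building bottom-up:
Each of the 3 symbol leaves contributes a 2-state fragment.
  1 ∪ 0 : 6 states
  0(1 ∪ 0) : 8 states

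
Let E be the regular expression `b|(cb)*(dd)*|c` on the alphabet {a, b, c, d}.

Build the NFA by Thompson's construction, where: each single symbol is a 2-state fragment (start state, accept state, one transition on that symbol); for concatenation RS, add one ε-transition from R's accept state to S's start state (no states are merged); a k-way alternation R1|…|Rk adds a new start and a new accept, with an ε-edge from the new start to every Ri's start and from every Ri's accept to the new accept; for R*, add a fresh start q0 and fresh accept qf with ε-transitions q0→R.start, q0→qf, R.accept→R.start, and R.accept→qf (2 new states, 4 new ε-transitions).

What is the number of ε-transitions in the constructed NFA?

Bottom-up over the parse tree:
Each of the 6 symbol leaves contributes 0 ε-transitions.
  cb → 1 ε-transition
  (cb)* → 5 ε-transitions
  dd → 1 ε-transition
  (dd)* → 5 ε-transitions
  (cb)*(dd)* → 11 ε-transitions
  b|(cb)*(dd)*|c → 17 ε-transitions

17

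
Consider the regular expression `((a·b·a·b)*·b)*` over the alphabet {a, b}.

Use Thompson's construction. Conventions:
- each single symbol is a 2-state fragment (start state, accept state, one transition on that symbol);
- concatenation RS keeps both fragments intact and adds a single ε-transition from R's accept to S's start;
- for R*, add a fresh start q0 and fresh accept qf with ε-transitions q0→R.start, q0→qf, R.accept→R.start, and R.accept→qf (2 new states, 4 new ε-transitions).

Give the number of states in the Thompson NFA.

14

Bottom-up over the parse tree:
Each of the 5 symbol leaves contributes a 2-state fragment.
  a·b·a·b — 8 states
  (a·b·a·b)* — 10 states
  (a·b·a·b)*·b — 12 states
  ((a·b·a·b)*·b)* — 14 states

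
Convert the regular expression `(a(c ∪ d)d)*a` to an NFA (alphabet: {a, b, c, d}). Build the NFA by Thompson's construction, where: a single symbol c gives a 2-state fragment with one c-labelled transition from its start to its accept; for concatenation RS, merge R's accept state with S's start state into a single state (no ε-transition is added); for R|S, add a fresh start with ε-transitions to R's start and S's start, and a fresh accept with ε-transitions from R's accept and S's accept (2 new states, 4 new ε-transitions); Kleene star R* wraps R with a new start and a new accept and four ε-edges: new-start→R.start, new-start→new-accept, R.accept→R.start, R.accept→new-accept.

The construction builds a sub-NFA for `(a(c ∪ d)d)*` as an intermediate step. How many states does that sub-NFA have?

Fragment for `(a(c ∪ d)d)*`:
Each of the 4 symbol leaves contributes a 2-state fragment.
  c ∪ d = 6 states
  a(c ∪ d)d = 8 states
  (a(c ∪ d)d)* = 10 states

10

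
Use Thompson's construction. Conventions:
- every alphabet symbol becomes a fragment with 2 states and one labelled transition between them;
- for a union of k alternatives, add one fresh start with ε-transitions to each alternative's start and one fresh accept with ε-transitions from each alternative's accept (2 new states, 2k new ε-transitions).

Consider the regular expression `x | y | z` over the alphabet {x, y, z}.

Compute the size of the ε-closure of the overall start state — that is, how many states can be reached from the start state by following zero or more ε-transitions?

Compute the ε-closure size of each fragment's start state recursively; a symbol fragment's start has no outgoing ε-edge, so its closure is just itself (size 1).
  x | y | z — new start ε-reaches every alternative's start; none of them accept ε, so the new accept is not reached: |closure| = 1 + 1 + 1 + 1 = 4

4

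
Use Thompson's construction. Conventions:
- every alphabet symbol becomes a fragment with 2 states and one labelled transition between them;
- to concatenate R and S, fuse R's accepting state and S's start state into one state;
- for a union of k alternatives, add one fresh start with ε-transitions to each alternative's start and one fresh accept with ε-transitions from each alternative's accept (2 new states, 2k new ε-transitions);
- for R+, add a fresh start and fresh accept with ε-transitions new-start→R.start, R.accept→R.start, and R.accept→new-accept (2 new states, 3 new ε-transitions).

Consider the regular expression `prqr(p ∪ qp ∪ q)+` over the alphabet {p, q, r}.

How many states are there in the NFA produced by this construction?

Per subexpression:
Each of the 8 symbol leaves contributes a 2-state fragment.
  qp = 3 states
  p ∪ qp ∪ q = 9 states
  (p ∪ qp ∪ q)+ = 11 states
  prqr(p ∪ qp ∪ q)+ = 15 states

15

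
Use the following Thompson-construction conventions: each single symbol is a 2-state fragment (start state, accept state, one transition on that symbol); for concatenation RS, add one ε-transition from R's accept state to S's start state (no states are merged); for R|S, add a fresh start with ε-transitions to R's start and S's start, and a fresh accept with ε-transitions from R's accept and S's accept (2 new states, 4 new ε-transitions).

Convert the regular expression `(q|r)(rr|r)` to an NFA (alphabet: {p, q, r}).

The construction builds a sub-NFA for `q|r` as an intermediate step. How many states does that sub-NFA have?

6

Fragment for `q|r`:
Each of the 2 symbol leaves contributes a 2-state fragment.
  q|r → 6 states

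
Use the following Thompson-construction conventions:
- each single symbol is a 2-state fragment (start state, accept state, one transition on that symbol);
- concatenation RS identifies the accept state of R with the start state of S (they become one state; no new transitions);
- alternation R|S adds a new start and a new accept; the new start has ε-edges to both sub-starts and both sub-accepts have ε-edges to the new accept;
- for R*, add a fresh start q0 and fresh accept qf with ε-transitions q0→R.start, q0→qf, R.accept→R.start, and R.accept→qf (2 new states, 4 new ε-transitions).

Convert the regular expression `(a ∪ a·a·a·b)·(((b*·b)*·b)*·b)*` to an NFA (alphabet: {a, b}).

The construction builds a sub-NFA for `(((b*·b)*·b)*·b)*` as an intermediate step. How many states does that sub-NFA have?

Fragment for `(((b*·b)*·b)*·b)*`:
Each of the 4 symbol leaves contributes a 2-state fragment.
  b* — 4 states
  b*·b — 5 states
  (b*·b)* — 7 states
  (b*·b)*·b — 8 states
  ((b*·b)*·b)* — 10 states
  ((b*·b)*·b)*·b — 11 states
  (((b*·b)*·b)*·b)* — 13 states

13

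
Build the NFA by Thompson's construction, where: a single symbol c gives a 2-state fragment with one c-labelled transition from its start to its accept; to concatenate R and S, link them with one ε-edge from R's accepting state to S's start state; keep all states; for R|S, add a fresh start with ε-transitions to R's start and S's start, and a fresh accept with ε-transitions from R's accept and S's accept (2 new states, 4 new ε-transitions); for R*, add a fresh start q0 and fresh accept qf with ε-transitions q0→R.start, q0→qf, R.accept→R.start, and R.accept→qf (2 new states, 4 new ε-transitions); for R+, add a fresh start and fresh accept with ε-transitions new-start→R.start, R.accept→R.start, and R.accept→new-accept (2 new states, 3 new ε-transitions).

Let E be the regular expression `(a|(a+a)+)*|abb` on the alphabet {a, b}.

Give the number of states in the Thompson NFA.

22

Per subexpression:
Each of the 6 symbol leaves contributes a 2-state fragment.
  a+ = 4 states
  a+a = 6 states
  (a+a)+ = 8 states
  a|(a+a)+ = 12 states
  (a|(a+a)+)* = 14 states
  abb = 6 states
  (a|(a+a)+)*|abb = 22 states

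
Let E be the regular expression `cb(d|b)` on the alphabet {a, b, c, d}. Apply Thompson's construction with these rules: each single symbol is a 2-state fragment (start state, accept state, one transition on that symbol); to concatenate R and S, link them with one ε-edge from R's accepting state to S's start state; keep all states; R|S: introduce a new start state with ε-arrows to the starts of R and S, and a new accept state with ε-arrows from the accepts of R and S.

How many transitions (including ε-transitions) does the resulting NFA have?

10

Building bottom-up:
Each of the 4 symbol leaves contributes 1 transition (1 symbol, 0 ε).
  d|b = 6 transitions (2 symbol, 4 ε)
  cb(d|b) = 10 transitions (4 symbol, 6 ε)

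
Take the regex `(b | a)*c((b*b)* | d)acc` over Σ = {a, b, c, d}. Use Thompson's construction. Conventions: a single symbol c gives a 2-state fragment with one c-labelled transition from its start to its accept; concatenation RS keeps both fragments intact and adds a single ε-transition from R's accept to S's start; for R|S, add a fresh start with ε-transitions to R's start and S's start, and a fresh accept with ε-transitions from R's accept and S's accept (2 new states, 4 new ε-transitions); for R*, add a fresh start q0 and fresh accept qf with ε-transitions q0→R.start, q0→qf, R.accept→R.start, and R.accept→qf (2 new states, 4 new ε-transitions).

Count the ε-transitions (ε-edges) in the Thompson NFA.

26

Building bottom-up:
Each of the 9 symbol leaves contributes 0 ε-transitions.
  b | a : 4 ε-transitions
  (b | a)* : 8 ε-transitions
  b* : 4 ε-transitions
  b*b : 5 ε-transitions
  (b*b)* : 9 ε-transitions
  (b*b)* | d : 13 ε-transitions
  (b | a)*c((b*b)* | d)acc : 26 ε-transitions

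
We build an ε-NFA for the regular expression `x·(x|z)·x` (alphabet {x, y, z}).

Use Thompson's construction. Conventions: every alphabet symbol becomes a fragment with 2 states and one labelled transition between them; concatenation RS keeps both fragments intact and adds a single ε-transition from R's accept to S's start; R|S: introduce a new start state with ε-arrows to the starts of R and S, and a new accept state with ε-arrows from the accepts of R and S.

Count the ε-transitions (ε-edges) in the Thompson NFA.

Per subexpression:
Each of the 4 symbol leaves contributes 0 ε-transitions.
  x|z → 4 ε-transitions
  x·(x|z)·x → 6 ε-transitions

6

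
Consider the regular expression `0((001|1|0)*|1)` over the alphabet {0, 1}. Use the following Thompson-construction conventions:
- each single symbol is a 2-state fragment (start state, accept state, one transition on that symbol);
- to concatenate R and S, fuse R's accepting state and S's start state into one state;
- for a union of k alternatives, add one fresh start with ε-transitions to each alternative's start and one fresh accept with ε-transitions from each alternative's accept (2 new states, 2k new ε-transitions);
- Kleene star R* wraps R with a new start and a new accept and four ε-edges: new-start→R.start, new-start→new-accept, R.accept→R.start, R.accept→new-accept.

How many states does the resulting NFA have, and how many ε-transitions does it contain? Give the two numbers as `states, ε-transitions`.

Per subexpression:
Each of the 7 symbol leaves contributes 2 states and 0 ε-transitions.
  001 : 4 states, 0 ε-transitions
  001|1|0 : 10 states, 6 ε-transitions
  (001|1|0)* : 12 states, 10 ε-transitions
  (001|1|0)*|1 : 16 states, 14 ε-transitions
  0((001|1|0)*|1) : 17 states, 14 ε-transitions

17, 14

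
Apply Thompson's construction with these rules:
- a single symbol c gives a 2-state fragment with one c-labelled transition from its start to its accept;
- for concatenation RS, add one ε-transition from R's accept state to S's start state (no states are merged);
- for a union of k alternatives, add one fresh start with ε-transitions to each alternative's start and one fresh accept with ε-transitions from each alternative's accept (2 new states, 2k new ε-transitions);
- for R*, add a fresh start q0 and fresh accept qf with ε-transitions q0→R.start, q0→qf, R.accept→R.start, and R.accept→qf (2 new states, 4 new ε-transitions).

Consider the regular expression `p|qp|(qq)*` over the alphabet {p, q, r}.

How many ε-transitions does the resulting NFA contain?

12

Recursing over subexpressions:
Each of the 5 symbol leaves contributes 0 ε-transitions.
  qp = 1 ε-transition
  qq = 1 ε-transition
  (qq)* = 5 ε-transitions
  p|qp|(qq)* = 12 ε-transitions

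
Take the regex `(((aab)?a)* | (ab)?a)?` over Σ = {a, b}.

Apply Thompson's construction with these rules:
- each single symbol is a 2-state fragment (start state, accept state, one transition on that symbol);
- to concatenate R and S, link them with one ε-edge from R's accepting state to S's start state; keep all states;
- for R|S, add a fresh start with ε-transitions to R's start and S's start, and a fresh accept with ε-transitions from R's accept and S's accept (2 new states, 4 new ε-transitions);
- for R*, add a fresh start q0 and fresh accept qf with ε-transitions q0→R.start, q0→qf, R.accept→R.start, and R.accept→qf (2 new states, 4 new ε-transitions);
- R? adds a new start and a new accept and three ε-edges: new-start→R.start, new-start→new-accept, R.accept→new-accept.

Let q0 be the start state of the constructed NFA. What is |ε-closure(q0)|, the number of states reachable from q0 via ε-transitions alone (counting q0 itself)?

14

Let C(F) = |ε-closure(F.start)| within fragment F, and note whether F accepts ε. Symbol fragments have C = 1 and do not accept ε. Then:
  aab : C equals the left operand's closure size = 1 (its accept is not ε-reachable, so the closure stops there)
  (aab)? : C = 1 (new start) + 1 (body) + 1 (new accept, via ε) = 3
  (aab)?a : the left operand accepts ε, so the closure extends into the next operand (via the concat ε-link); C = 3 + 1 = 4
  ((aab)?a)* : C = 1 (new start) + 4 (body) + 1 (new accept) = 6
  ab : same as the first factor's closure: C = 1
  (ab)? : new start has ε-edges to the inner start and to the new accept, so C = 2 + 1 = 3
  (ab)?a : C = 3 + 1 = 4 (closure spills across the concat boundary because the left factor accepts ε)
  ((aab)?a)* | (ab)?a : C = 1 (new start) + (6 + 4) + 1 (new accept, since some branch ε-reaches its own accept) = 12
  (((aab)?a)* | (ab)?a)? : new start has ε-edges to the inner start and to the new accept, so C = 2 + 12 = 14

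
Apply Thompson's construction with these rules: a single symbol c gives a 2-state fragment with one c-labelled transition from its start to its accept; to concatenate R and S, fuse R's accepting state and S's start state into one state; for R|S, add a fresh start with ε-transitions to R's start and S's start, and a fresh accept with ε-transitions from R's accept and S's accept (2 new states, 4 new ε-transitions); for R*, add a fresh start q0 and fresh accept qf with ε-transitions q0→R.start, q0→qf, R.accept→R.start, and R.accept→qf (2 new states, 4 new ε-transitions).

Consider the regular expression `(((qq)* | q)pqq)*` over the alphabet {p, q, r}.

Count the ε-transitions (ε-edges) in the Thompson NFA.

Building bottom-up:
Each of the 6 symbol leaves contributes 0 ε-transitions.
  qq = 0 ε-transitions
  (qq)* = 4 ε-transitions
  (qq)* | q = 8 ε-transitions
  ((qq)* | q)pqq = 8 ε-transitions
  (((qq)* | q)pqq)* = 12 ε-transitions

12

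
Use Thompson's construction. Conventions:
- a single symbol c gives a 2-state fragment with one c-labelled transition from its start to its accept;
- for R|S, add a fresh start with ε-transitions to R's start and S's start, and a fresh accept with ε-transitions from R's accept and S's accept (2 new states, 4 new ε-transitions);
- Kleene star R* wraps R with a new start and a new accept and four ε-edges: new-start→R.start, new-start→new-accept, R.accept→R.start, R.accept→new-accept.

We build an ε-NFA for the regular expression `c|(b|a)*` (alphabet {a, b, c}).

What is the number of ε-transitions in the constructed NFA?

12

Building bottom-up:
Each of the 3 symbol leaves contributes 0 ε-transitions.
  b|a : 4 ε-transitions
  (b|a)* : 8 ε-transitions
  c|(b|a)* : 12 ε-transitions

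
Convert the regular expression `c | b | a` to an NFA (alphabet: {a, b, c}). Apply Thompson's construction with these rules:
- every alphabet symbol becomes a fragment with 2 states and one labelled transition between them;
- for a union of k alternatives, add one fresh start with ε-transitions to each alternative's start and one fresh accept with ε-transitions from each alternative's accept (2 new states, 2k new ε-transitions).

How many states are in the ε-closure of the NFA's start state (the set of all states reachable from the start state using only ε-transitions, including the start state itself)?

4

Compute the ε-closure size of each fragment's start state recursively; a symbol fragment's start has no outgoing ε-edge, so its closure is just itself (size 1).
  c | b | a → |ε-closure| = 1 + 1 + 1 + 1 = 4 (the new accept is not ε-reachable since no branch accepts ε)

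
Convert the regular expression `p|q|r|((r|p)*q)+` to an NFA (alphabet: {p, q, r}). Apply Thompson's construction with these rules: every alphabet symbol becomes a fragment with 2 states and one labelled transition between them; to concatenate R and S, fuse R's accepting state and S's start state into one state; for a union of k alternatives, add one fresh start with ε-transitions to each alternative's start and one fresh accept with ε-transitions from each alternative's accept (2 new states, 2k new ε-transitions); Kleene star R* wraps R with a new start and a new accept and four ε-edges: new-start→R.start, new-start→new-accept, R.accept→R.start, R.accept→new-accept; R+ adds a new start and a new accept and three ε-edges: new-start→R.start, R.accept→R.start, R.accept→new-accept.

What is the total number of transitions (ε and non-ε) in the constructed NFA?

Recursing over subexpressions:
Each of the 6 symbol leaves contributes 1 transition (1 symbol, 0 ε).
  r|p — 6 transitions (2 symbol, 4 ε)
  (r|p)* — 10 transitions (2 symbol, 8 ε)
  (r|p)*q — 11 transitions (3 symbol, 8 ε)
  ((r|p)*q)+ — 14 transitions (3 symbol, 11 ε)
  p|q|r|((r|p)*q)+ — 25 transitions (6 symbol, 19 ε)

25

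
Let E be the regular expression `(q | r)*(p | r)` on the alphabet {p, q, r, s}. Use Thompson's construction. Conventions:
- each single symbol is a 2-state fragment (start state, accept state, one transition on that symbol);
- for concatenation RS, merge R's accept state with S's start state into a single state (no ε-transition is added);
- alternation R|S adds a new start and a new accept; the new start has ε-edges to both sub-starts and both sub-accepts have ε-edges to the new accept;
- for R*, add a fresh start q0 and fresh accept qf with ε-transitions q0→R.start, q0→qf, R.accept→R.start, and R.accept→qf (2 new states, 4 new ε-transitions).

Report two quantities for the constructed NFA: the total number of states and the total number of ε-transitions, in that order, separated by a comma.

13, 12

By structural recursion:
Each of the 4 symbol leaves contributes 2 states and 0 ε-transitions.
  q | r : 6 states, 4 ε-transitions
  (q | r)* : 8 states, 8 ε-transitions
  p | r : 6 states, 4 ε-transitions
  (q | r)*(p | r) : 13 states, 12 ε-transitions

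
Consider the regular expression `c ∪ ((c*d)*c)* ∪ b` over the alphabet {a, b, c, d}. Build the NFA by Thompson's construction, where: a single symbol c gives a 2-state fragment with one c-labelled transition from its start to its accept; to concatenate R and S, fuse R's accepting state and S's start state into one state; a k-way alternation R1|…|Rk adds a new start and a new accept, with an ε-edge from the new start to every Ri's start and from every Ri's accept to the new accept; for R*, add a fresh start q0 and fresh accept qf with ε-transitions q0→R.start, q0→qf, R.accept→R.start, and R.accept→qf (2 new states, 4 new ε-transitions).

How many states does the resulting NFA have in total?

16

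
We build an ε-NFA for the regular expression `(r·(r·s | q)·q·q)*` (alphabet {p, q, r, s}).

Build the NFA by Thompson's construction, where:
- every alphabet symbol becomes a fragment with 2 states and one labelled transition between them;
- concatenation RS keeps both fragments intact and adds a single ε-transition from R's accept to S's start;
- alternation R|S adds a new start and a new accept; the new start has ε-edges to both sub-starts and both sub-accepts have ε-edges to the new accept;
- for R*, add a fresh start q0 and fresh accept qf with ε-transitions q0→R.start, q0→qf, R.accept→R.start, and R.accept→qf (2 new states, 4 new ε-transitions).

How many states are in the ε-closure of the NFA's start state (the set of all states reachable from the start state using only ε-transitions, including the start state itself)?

Work bottom-up. For each fragment F, track |ε-closure(F.start)| and whether F's accept lies in that closure (i.e. whether F accepts ε). A single-symbol fragment has closure size 1 and does not accept ε.
  r·s → |closure| equals the left operand's closure size = 1 (its accept is not ε-reachable, so the closure stops there)
  r·s | q → new start ε-reaches every alternative's start; none of them accept ε, so the new accept is not reached: |closure| = 1 + 1 + 1 = 3
  r·(r·s | q)·q·q → same as the first factor's closure: |closure| = 1
  (r·(r·s | q)·q·q)* → new start has ε-edges to the inner start and to the new accept, so |closure| = 2 + 1 = 3

3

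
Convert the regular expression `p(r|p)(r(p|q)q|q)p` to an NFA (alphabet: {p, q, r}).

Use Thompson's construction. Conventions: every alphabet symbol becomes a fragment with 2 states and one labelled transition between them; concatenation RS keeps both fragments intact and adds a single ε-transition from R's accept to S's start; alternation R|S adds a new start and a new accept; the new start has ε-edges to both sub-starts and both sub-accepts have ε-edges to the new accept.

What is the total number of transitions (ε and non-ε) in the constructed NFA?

26

Recursing over subexpressions:
Each of the 9 symbol leaves contributes 1 transition (1 symbol, 0 ε).
  r|p → 6 transitions (2 symbol, 4 ε)
  p|q → 6 transitions (2 symbol, 4 ε)
  r(p|q)q → 10 transitions (4 symbol, 6 ε)
  r(p|q)q|q → 15 transitions (5 symbol, 10 ε)
  p(r|p)(r(p|q)q|q)p → 26 transitions (9 symbol, 17 ε)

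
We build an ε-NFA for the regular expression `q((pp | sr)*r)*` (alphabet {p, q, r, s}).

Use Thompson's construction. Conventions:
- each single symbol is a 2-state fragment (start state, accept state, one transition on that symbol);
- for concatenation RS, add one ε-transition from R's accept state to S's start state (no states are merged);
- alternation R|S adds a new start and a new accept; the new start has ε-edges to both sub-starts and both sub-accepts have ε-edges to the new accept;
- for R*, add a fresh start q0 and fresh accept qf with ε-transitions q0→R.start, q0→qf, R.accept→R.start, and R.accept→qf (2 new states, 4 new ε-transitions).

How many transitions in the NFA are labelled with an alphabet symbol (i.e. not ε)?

Recursing over subexpressions:
Each of the 6 symbol leaves contributes exactly 1 symbol transition.
  pp — 2 symbol transitions
  sr — 2 symbol transitions
  pp | sr — 4 symbol transitions
  (pp | sr)* — 4 symbol transitions
  (pp | sr)*r — 5 symbol transitions
  ((pp | sr)*r)* — 5 symbol transitions
  q((pp | sr)*r)* — 6 symbol transitions

6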